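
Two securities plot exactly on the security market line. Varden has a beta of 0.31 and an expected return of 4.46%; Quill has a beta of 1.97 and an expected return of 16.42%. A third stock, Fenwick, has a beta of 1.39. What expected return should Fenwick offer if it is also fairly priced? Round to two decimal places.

MRP (SML slope) = (16.42% − 4.46%) / (1.97 − 0.31) = 11.96% / 1.66 = 7.2048%
R_f (intercept) = 4.46% − 0.31 × 7.2048% = 2.2265%
E(R_Fenwick) = R_f + β × MRP = 2.2265% + 1.39 × 7.2048% = 12.24%

12.24%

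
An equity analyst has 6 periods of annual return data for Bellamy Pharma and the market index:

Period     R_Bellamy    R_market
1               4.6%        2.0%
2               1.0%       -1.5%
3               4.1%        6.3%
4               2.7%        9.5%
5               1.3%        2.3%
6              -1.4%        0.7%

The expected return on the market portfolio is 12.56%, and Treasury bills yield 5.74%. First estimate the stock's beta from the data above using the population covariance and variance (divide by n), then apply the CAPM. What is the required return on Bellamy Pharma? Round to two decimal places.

7.59%

Mean R_i = (4.6 + 1.0 + 4.1 + 2.7 + 1.3 − 1.4) / 6 = 2.0500%
Mean R_m = (2.0 − 1.5 + 6.3 + 9.5 + 2.3 + 0.7) / 6 = 3.2167%
Σ(R_i − R̄_i)(R_m − R̄_m) = 21.6250  ⇒  Cov = 21.6250 / 6 = 3.6042
Σ(R_m − R̄_m)² = 79.8883  ⇒  Var(R_m) = 79.8883 / 6 = 13.3147
β = Cov / Var(R_m) = 3.6042 / 13.3147 = 0.2707
MRP = 12.56% − 5.74% = 6.82%
E(R) = R_f + β × MRP = 5.74% + 0.2707 × 6.82% = 7.59%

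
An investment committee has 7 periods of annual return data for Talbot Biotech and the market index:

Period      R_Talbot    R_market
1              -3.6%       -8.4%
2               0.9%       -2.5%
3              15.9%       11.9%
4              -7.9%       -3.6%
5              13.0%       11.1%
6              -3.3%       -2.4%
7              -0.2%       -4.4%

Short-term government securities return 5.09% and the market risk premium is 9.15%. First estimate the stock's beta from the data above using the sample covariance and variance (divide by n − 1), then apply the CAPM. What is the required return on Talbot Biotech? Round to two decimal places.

14.62%

Mean R_i = (-3.6 + 0.9 + 15.9 − 7.9 + 13.0 − 3.3 − 0.2) / 7 = 2.1143%
Mean R_m = (-8.4 − 2.5 + 11.9 − 3.6 + 11.1 − 2.4 − 4.4) / 7 = 0.2429%
Σ(R_i − R̄_i)(R_m − R̄_m) = 395.1457  ⇒  Cov = 395.1457 / 6 = 65.8576
Σ(R_m − R̄_m)² = 379.2971  ⇒  Var(R_m) = 379.2971 / 6 = 63.2162
β = Cov / Var(R_m) = 65.8576 / 63.2162 = 1.0418
E(R) = R_f + β × MRP = 5.09% + 1.0418 × 9.15% = 14.62%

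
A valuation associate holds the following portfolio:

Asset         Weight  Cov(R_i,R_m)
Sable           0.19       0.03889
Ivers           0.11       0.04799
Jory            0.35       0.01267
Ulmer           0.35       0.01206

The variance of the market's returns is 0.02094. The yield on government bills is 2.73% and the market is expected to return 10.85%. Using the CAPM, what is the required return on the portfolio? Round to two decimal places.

11.00%

β_Sable = 0.03889 / 0.02094 = 1.8572
β_Ivers = 0.04799 / 0.02094 = 2.2918
β_Jory = 0.01267 / 0.02094 = 0.6051
β_Ulmer = 0.01206 / 0.02094 = 0.5759
β_P = Σ w_i β_i = 0.19×1.8572 + 0.11×2.2918 + 0.35×0.6051 + 0.35×0.5759 = 1.0183
MRP = 10.85% − 2.73% = 8.12%
E(R_P) = R_f + β_P × MRP = 2.73% + 1.0183 × 8.12% = 11.00%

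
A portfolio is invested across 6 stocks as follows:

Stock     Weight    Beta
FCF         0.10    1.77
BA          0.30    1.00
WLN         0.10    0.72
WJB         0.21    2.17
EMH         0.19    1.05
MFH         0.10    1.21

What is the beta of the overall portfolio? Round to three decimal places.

1.325

β_P = Σ w_i β_i = 0.10×1.77 + 0.30×1.00 + 0.10×0.72 + 0.21×2.17 + 0.19×1.05 + 0.10×1.21 = 1.3252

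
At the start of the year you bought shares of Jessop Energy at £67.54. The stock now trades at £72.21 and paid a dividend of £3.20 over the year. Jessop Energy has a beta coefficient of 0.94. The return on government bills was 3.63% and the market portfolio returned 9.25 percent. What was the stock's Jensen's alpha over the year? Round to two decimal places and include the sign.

+2.74%

Realised HPR = (P1 + D1 − P0) / P0 = (72.21 + 3.20 − 67.54) / 67.54 = 7.87 / 67.54 = 11.6524%
MRP = 9.25% − 3.63% = 5.62%
CAPM required = R_f + β·MRP = 3.63% + 0.94 × 5.62% = 8.9128%
α = realised − required = 11.6524% − 8.9128% = +2.74%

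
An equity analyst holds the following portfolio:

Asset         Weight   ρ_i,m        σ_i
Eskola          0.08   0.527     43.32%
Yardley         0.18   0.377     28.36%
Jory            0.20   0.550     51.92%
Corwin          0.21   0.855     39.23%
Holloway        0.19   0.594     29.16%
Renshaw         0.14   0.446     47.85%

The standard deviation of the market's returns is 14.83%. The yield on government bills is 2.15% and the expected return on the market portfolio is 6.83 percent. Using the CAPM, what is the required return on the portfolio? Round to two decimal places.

9.34%

β_Eskola = 0.527 × 43.32% / 14.83% = 1.5394
β_Yardley = 0.377 × 28.36% / 14.83% = 0.7210
β_Jory = 0.550 × 51.92% / 14.83% = 1.9256
β_Corwin = 0.855 × 39.23% / 14.83% = 2.2617
β_Holloway = 0.594 × 29.16% / 14.83% = 1.1680
β_Renshaw = 0.446 × 47.85% / 14.83% = 1.4390
β_P = Σ w_i β_i = 0.08×1.5394 + 0.18×0.7210 + 0.20×1.9256 + 0.21×2.2617 + 0.19×1.1680 + 0.14×1.4390 = 1.5364
MRP = 6.83% − 2.15% = 4.68%
E(R_P) = R_f + β_P × MRP = 2.15% + 1.5364 × 4.68% = 9.34%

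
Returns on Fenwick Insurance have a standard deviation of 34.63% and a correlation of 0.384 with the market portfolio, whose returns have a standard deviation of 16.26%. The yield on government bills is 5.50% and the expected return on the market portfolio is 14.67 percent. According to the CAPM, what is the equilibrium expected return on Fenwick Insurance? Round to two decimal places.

13.00%

β = ρ × σ_i / σ_m = 0.384 × 34.63% / 16.26% = 0.8178
MRP = 14.67% − 5.50% = 9.17%
E(R) = 5.50% + 0.8178 × 9.17% = 13.00%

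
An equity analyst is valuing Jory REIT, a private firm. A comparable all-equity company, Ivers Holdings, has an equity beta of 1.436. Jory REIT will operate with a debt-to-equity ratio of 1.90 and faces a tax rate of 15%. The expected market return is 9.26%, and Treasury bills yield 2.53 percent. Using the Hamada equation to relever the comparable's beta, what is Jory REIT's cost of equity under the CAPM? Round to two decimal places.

27.80%

β_L = β_U × [1 + (1 − t)(D/E)] = 1.436 × [1 + (1 − 0.15) × 1.90]
    = 1.436 × [1 + 0.85 × 1.90] = 1.436 × 2.6150 = 3.7551
MRP = 9.26% − 2.53% = 6.73%
E(R) = R_f + β_L × MRP = 2.53% + 3.7551 × 6.73% = 27.80%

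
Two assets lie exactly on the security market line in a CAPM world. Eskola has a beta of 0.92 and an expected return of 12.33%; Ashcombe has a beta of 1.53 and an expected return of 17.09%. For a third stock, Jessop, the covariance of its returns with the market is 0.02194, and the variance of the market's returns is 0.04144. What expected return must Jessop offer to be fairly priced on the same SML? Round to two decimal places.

9.28%

MRP = (17.09% − 12.33%) / (1.53 − 0.92) = 7.8033%
R_f = 12.33% − 0.92 × 7.8033% = 5.1510%
β_Jessop = Cov / Var(R_m) = 0.02194 / 0.04144 = 0.5294
E(R_Jessop) = R_f + β × MRP = 5.1510% + 0.5294 × 7.8033% = 9.28%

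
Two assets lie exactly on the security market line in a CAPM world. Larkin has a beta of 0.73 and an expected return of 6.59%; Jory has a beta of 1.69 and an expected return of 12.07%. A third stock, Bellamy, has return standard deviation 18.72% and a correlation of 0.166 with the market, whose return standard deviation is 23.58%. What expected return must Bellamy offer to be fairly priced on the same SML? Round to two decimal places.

MRP = (12.07% − 6.59%) / (1.69 − 0.73) = 5.7083%
R_f = 6.59% − 0.73 × 5.7083% = 2.4229%
β_Bellamy = ρ·σ_i/σ_m = 0.166 × 18.72 / 23.58 = 0.1318
E(R_Bellamy) = R_f + β × MRP = 2.4229% + 0.1318 × 5.7083% = 3.18%

3.18%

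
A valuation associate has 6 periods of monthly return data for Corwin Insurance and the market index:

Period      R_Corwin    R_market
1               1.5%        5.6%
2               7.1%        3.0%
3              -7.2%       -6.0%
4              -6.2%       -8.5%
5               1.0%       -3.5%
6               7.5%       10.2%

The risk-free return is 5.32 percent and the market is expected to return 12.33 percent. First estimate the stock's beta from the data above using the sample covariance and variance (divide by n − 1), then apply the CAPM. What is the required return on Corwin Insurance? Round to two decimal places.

Mean R_i = (1.5 + 7.1 − 7.2 − 6.2 + 1.0 + 7.5) / 6 = 0.6167%
Mean R_m = (5.6 + 3.0 − 6.0 − 8.5 − 3.5 + 10.2) / 6 = 0.1333%
Σ(R_i − R̄_i)(R_m − R̄_m) = 198.1067  ⇒  Cov = 198.1067 / 5 = 39.6213
Σ(R_m − R̄_m)² = 264.7933  ⇒  Var(R_m) = 264.7933 / 5 = 52.9587
β = Cov / Var(R_m) = 39.6213 / 52.9587 = 0.7482
MRP = 12.33% − 5.32% = 7.01%
E(R) = R_f + β × MRP = 5.32% + 0.7482 × 7.01% = 10.56%

10.56%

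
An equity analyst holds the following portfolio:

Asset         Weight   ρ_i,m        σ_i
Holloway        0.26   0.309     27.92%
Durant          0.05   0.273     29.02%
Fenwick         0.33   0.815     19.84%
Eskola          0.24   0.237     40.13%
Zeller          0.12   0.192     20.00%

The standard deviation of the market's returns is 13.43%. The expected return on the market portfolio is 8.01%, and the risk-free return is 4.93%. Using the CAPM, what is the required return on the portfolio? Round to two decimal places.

7.39%

β_Holloway = 0.309 × 27.92% / 13.43% = 0.6424
β_Durant = 0.273 × 29.02% / 13.43% = 0.5899
β_Fenwick = 0.815 × 19.84% / 13.43% = 1.2040
β_Eskola = 0.237 × 40.13% / 13.43% = 0.7082
β_Zeller = 0.192 × 20.00% / 13.43% = 0.2859
β_P = Σ w_i β_i = 0.26×0.6424 + 0.05×0.5899 + 0.33×1.2040 + 0.24×0.7082 + 0.12×0.2859 = 0.7981
MRP = 8.01% − 4.93% = 3.08%
E(R_P) = R_f + β_P × MRP = 4.93% + 0.7981 × 3.08% = 7.39%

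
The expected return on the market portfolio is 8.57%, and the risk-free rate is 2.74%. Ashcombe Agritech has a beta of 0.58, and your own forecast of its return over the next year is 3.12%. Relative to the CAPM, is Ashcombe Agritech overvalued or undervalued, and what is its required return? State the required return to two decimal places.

MRP = 8.57% − 2.74% = 5.83%
Required return = R_f + β·MRP = 2.74% + 0.58 × 5.83% = 6.12%
Forecast 3.12% < required 6.12% → the stock plots below the SML → overvalued.

Overvalued; required return 6.12%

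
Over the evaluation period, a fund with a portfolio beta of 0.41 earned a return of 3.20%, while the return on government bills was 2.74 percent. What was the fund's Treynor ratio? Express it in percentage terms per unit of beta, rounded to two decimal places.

1.12%

Treynor = (R_P − R_f) / β_P = (3.20% − 2.74%) / 0.4100 = 0.46% / 0.4100 = 1.12%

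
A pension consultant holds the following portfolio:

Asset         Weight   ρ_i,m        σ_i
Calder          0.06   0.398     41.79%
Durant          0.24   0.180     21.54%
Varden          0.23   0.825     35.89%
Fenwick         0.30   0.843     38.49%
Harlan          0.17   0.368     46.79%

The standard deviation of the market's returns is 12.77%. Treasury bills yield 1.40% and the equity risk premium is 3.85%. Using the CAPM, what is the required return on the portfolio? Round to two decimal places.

β_Calder = 0.398 × 41.79% / 12.77% = 1.3025
β_Durant = 0.180 × 21.54% / 12.77% = 0.3036
β_Varden = 0.825 × 35.89% / 12.77% = 2.3187
β_Fenwick = 0.843 × 38.49% / 12.77% = 2.5409
β_Harlan = 0.368 × 46.79% / 12.77% = 1.3484
β_P = Σ w_i β_i = 0.06×1.3025 + 0.24×0.3036 + 0.23×2.3187 + 0.30×2.5409 + 0.17×1.3484 = 1.6758
E(R_P) = R_f + β_P × MRP = 1.40% + 1.6758 × 3.85% = 7.85%

7.85%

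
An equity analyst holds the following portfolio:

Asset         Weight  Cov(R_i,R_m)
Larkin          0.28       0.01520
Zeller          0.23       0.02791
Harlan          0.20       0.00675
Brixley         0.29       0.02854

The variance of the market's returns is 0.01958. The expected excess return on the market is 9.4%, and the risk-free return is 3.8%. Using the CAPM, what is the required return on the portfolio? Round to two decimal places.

β_Larkin = 0.01520 / 0.01958 = 0.7763
β_Zeller = 0.02791 / 0.01958 = 1.4254
β_Harlan = 0.00675 / 0.01958 = 0.3447
β_Brixley = 0.02854 / 0.01958 = 1.4576
β_P = Σ w_i β_i = 0.28×0.7763 + 0.23×1.4254 + 0.20×0.3447 + 0.29×1.4576 = 1.0369
E(R_P) = R_f + β_P × MRP = 3.8% + 1.0369 × 9.4% = 13.55%

13.55%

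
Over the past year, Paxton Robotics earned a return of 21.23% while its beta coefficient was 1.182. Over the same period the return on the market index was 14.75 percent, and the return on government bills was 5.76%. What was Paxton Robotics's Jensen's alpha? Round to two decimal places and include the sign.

Market excess return = 14.75% − 5.76% = 8.99%
CAPM benchmark = R_f + β(R_m − R_f) = 5.76% + 1.182 × 8.99% = 16.38618%
α = actual − benchmark = 21.23% − 16.38618% = +4.84%

+4.84%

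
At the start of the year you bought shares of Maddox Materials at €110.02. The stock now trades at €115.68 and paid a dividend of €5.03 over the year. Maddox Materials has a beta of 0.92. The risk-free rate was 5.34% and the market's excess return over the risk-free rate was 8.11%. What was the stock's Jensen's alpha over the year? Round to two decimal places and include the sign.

-3.08%

Realised HPR = (P1 + D1 − P0) / P0 = (115.68 + 5.03 − 110.02) / 110.02 = 10.69 / 110.02 = 9.7164%
CAPM required = R_f + β·MRP = 5.34% + 0.92 × 8.11% = 12.8012%
α = realised − required = 9.7164% − 12.8012% = -3.08%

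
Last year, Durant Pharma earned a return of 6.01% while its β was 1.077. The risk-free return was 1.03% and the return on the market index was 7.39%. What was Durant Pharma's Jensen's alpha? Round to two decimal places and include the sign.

-1.87%

Market excess return = 7.39% − 1.03% = 6.36%
CAPM benchmark = R_f + β(R_m − R_f) = 1.03% + 1.077 × 6.36% = 7.87972%
α = actual − benchmark = 6.01% − 7.87972% = -1.87%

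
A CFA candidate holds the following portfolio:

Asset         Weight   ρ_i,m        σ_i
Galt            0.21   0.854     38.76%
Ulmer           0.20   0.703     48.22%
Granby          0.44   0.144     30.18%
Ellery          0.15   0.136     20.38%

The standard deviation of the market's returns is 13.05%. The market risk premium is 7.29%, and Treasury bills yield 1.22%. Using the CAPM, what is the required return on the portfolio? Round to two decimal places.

10.19%

β_Galt = 0.854 × 38.76% / 13.05% = 2.5365
β_Ulmer = 0.703 × 48.22% / 13.05% = 2.5976
β_Granby = 0.144 × 30.18% / 13.05% = 0.3330
β_Ellery = 0.136 × 20.38% / 13.05% = 0.2124
β_P = Σ w_i β_i = 0.21×2.5365 + 0.20×2.5976 + 0.44×0.3330 + 0.15×0.2124 = 1.2306
E(R_P) = R_f + β_P × MRP = 1.22% + 1.2306 × 7.29% = 10.19%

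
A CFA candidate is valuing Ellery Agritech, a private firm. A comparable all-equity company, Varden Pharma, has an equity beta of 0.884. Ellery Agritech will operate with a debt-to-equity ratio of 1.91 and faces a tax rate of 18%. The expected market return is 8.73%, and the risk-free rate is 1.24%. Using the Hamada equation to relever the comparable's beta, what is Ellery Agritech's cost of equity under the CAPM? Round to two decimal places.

β_L = β_U × [1 + (1 − t)(D/E)] = 0.884 × [1 + (1 − 0.18) × 1.91]
    = 0.884 × [1 + 0.82 × 1.91] = 0.884 × 2.5662 = 2.2685
MRP = 8.73% − 1.24% = 7.49%
E(R) = R_f + β_L × MRP = 1.24% + 2.2685 × 7.49% = 18.23%

18.23%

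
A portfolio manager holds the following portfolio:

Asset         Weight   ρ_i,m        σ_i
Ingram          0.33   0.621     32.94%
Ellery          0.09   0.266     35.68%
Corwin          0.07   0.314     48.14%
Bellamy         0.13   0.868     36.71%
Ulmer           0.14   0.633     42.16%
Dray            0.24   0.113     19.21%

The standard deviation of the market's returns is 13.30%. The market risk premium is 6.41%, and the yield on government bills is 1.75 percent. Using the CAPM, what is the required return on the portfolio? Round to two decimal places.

9.97%

β_Ingram = 0.621 × 32.94% / 13.30% = 1.5380
β_Ellery = 0.266 × 35.68% / 13.30% = 0.7136
β_Corwin = 0.314 × 48.14% / 13.30% = 1.1365
β_Bellamy = 0.868 × 36.71% / 13.30% = 2.3958
β_Ulmer = 0.633 × 42.16% / 13.30% = 2.0066
β_Dray = 0.113 × 19.21% / 13.30% = 0.1632
β_P = Σ w_i β_i = 0.33×1.5380 + 0.09×0.7136 + 0.07×1.1365 + 0.13×2.3958 + 0.14×2.0066 + 0.24×0.1632 = 1.2829
E(R_P) = R_f + β_P × MRP = 1.75% + 1.2829 × 6.41% = 9.97%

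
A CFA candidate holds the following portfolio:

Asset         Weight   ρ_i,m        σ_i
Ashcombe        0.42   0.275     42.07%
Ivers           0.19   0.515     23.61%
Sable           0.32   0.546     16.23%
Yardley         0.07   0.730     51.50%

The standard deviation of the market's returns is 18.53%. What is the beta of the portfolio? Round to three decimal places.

0.682

β_Ashcombe = 0.275 × 42.07% / 18.53% = 0.6244
β_Ivers = 0.515 × 23.61% / 18.53% = 0.6562
β_Sable = 0.546 × 16.23% / 18.53% = 0.4782
β_Yardley = 0.730 × 51.50% / 18.53% = 2.0289
β_P = Σ w_i β_i = 0.42×0.6244 + 0.19×0.6562 + 0.32×0.4782 + 0.07×2.0289 = 0.6820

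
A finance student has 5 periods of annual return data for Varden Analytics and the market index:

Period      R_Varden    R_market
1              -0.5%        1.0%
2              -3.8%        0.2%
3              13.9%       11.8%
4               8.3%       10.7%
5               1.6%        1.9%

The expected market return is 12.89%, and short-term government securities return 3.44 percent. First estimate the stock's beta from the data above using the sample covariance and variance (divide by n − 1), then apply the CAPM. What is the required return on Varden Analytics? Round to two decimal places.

14.93%

Mean R_i = (-0.5 − 3.8 + 13.9 + 8.3 + 1.6) / 5 = 3.9000%
Mean R_m = (1.0 + 0.2 + 11.8 + 10.7 + 1.9) / 5 = 5.1200%
Σ(R_i − R̄_i)(R_m − R̄_m) = 154.7700  ⇒  Cov = 154.7700 / 4 = 38.6925
Σ(R_m − R̄_m)² = 127.3080  ⇒  Var(R_m) = 127.3080 / 4 = 31.8270
β = Cov / Var(R_m) = 38.6925 / 31.8270 = 1.2157
MRP = 12.89% − 3.44% = 9.45%
E(R) = R_f + β × MRP = 3.44% + 1.2157 × 9.45% = 14.93%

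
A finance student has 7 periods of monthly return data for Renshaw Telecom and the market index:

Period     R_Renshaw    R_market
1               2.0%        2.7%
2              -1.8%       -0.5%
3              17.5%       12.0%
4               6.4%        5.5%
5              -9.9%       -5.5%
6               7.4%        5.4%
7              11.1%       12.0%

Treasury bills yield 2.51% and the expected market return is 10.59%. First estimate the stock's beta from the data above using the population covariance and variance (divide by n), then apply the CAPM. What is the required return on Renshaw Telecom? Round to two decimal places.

Mean R_i = (2.0 − 1.8 + 17.5 + 6.4 − 9.9 + 7.4 + 11.1) / 7 = 4.6714%
Mean R_m = (2.7 − 0.5 + 12.0 + 5.5 − 5.5 + 5.4 + 12.0) / 7 = 4.5143%
Σ(R_i − R̄_i)(R_m − R̄_m) = 331.4929  ⇒  Cov = 331.4929 / 7 = 47.3561
Σ(R_m − R̄_m)² = 242.5486  ⇒  Var(R_m) = 242.5486 / 7 = 34.6498
β = Cov / Var(R_m) = 47.3561 / 34.6498 = 1.3667
MRP = 10.59% − 2.51% = 8.08%
E(R) = R_f + β × MRP = 2.51% + 1.3667 × 8.08% = 13.55%

13.55%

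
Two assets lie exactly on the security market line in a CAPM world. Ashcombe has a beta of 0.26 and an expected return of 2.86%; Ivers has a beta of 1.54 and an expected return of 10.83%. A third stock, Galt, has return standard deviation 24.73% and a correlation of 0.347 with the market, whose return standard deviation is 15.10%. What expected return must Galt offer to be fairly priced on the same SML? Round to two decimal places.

4.78%

MRP = (10.83% − 2.86%) / (1.54 − 0.26) = 6.2266%
R_f = 2.86% − 0.26 × 6.2266% = 1.2411%
β_Galt = ρ·σ_i/σ_m = 0.347 × 24.73 / 15.10 = 0.5683
E(R_Galt) = R_f + β × MRP = 1.2411% + 0.5683 × 6.2266% = 4.78%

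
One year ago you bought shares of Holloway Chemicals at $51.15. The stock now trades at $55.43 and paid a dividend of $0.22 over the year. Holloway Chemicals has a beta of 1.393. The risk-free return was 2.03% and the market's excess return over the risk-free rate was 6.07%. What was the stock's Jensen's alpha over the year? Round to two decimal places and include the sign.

Realised HPR = (P1 + D1 − P0) / P0 = (55.43 + 0.22 − 51.15) / 51.15 = 4.50 / 51.15 = 8.7977%
CAPM required = R_f + β·MRP = 2.03% + 1.393 × 6.07% = 10.48551%
α = realised − required = 8.7977% − 10.48551% = -1.69%

-1.69%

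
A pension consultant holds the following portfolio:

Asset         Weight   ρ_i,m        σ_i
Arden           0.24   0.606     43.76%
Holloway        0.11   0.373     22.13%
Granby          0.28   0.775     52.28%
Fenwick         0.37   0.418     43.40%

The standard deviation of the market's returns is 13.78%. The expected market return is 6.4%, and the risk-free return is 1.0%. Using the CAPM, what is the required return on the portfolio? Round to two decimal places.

β_Arden = 0.606 × 43.76% / 13.78% = 1.9244
β_Holloway = 0.373 × 22.13% / 13.78% = 0.5990
β_Granby = 0.775 × 52.28% / 13.78% = 2.9403
β_Fenwick = 0.418 × 43.40% / 13.78% = 1.3165
β_P = Σ w_i β_i = 0.24×1.9244 + 0.11×0.5990 + 0.28×2.9403 + 0.37×1.3165 = 1.8381
MRP = 6.4% − 1.0% = 5.40%
E(R_P) = R_f + β_P × MRP = 1.0% + 1.8381 × 5.4% = 10.93%

10.93%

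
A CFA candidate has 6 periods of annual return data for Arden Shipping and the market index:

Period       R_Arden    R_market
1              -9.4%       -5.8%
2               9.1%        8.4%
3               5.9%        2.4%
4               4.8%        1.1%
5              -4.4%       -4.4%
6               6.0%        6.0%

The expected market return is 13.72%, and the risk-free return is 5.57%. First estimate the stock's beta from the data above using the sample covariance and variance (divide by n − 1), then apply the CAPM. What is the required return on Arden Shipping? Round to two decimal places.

15.47%

Mean R_i = (-9.4 + 9.1 + 5.9 + 4.8 − 4.4 + 6.0) / 6 = 2.0000%
Mean R_m = (-5.8 + 8.4 + 2.4 + 1.1 − 4.4 + 6.0) / 6 = 1.2833%
Σ(R_i − R̄_i)(R_m − R̄_m) = 190.3600  ⇒  Cov = 190.3600 / 5 = 38.0720
Σ(R_m − R̄_m)² = 156.6483  ⇒  Var(R_m) = 156.6483 / 5 = 31.3297
β = Cov / Var(R_m) = 38.0720 / 31.3297 = 1.2152
MRP = 13.72% − 5.57% = 8.15%
E(R) = R_f + β × MRP = 5.57% + 1.2152 × 8.15% = 15.47%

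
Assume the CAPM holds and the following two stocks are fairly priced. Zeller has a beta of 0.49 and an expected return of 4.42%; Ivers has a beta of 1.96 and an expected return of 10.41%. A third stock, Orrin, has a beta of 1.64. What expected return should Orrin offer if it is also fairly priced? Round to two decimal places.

MRP (SML slope) = (10.41% − 4.42%) / (1.96 − 0.49) = 5.99% / 1.47 = 4.0748%
R_f (intercept) = 4.42% − 0.49 × 4.0748% = 2.4233%
E(R_Orrin) = R_f + β × MRP = 2.4233% + 1.64 × 4.0748% = 9.11%

9.11%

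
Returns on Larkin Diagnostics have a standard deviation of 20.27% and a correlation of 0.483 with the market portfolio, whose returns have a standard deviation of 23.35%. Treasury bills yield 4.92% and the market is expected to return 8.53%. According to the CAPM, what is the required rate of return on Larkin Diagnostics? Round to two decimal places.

β = ρ × σ_i / σ_m = 0.483 × 20.27% / 23.35% = 0.4193
MRP = 8.53% − 4.92% = 3.61%
E(R) = 4.92% + 0.4193 × 3.61% = 6.43%

6.43%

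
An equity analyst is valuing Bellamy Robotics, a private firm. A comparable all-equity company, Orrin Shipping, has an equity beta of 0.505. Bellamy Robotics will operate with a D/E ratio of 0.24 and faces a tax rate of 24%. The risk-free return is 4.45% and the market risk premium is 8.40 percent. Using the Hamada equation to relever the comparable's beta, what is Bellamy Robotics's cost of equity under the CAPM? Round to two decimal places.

9.47%

β_L = β_U × [1 + (1 − t)(D/E)] = 0.505 × [1 + (1 − 0.24) × 0.24]
    = 0.505 × [1 + 0.76 × 0.24] = 0.505 × 1.1824 = 0.5971
E(R) = R_f + β_L × MRP = 4.45% + 0.5971 × 8.40% = 9.47%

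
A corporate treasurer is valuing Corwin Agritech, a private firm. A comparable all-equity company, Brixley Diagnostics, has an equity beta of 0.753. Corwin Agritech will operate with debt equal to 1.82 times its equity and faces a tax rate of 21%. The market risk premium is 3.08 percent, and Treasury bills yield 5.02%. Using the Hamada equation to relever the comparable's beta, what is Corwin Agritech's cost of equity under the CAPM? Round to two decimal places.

10.67%

β_L = β_U × [1 + (1 − t)(D/E)] = 0.753 × [1 + (1 − 0.21) × 1.82]
    = 0.753 × [1 + 0.79 × 1.82] = 0.753 × 2.4378 = 1.8357
E(R) = R_f + β_L × MRP = 5.02% + 1.8357 × 3.08% = 10.67%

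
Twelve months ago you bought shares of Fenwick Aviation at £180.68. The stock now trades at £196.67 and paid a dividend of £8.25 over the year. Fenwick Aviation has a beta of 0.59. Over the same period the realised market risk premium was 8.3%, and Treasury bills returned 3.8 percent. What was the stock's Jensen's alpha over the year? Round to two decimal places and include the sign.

+4.72%

Realised HPR = (P1 + D1 − P0) / P0 = (196.67 + 8.25 − 180.68) / 180.68 = 24.24 / 180.68 = 13.4160%
CAPM required = R_f + β·MRP = 3.8% + 0.59 × 8.3% = 8.6970%
α = realised − required = 13.4160% − 8.6970% = +4.72%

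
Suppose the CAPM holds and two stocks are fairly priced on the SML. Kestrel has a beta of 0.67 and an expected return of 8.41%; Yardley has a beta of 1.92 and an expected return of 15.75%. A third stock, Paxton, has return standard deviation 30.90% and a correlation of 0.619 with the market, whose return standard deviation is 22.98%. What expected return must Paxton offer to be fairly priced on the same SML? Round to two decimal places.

MRP = (15.75% − 8.41%) / (1.92 − 0.67) = 5.8720%
R_f = 8.41% − 0.67 × 5.8720% = 4.4758%
β_Paxton = ρ·σ_i/σ_m = 0.619 × 30.90 / 22.98 = 0.8323
E(R_Paxton) = R_f + β × MRP = 4.4758% + 0.8323 × 5.8720% = 9.36%

9.36%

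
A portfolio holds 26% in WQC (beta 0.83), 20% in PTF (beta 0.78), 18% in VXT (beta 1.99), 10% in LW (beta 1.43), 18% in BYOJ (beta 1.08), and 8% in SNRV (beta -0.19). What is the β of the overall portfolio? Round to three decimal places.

β_P = Σ w_i β_i = 0.26×0.83 + 0.20×0.78 + 0.18×1.99 + 0.10×1.43 + 0.18×1.08 + 0.08×-0.19 = 1.0522

1.052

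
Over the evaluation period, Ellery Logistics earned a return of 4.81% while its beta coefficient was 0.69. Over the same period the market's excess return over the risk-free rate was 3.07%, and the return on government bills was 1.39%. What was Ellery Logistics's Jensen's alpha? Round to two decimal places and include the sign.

CAPM benchmark = R_f + β(R_m − R_f) = 1.39% + 0.69 × 3.07% = 3.5083%
α = actual − benchmark = 4.81% − 3.5083% = +1.30%

+1.30%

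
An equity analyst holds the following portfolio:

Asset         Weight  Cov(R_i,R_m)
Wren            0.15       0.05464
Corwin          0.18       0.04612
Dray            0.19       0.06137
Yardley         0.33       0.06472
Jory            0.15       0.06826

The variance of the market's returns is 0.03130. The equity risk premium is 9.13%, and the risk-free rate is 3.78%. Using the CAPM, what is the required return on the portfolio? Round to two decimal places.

21.21%

β_Wren = 0.05464 / 0.03130 = 1.7457
β_Corwin = 0.04612 / 0.03130 = 1.4735
β_Dray = 0.06137 / 0.03130 = 1.9607
β_Yardley = 0.06472 / 0.03130 = 2.0677
β_Jory = 0.06826 / 0.03130 = 2.1808
β_P = Σ w_i β_i = 0.15×1.7457 + 0.18×1.4735 + 0.19×1.9607 + 0.33×2.0677 + 0.15×2.1808 = 1.9091
E(R_P) = R_f + β_P × MRP = 3.78% + 1.9091 × 9.13% = 21.21%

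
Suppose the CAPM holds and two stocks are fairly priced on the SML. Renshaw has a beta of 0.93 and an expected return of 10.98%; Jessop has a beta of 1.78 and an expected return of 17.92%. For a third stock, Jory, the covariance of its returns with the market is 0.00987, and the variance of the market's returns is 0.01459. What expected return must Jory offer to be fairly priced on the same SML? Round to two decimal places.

8.91%

MRP = (17.92% − 10.98%) / (1.78 − 0.93) = 8.1647%
R_f = 10.98% − 0.93 × 8.1647% = 3.3868%
β_Jory = Cov / Var(R_m) = 0.00987 / 0.01459 = 0.6765
E(R_Jory) = R_f + β × MRP = 3.3868% + 0.6765 × 8.1647% = 8.91%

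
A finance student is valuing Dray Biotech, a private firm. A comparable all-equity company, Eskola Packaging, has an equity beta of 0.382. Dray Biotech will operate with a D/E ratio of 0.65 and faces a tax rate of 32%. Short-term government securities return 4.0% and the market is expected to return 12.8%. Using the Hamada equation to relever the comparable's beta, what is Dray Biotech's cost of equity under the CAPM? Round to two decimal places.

β_L = β_U × [1 + (1 − t)(D/E)] = 0.382 × [1 + (1 − 0.32) × 0.65]
    = 0.382 × [1 + 0.68 × 0.65] = 0.382 × 1.4420 = 0.5508
MRP = 12.8% − 4.0% = 8.80%
E(R) = R_f + β_L × MRP = 4.0% + 0.5508 × 8.8% = 8.85%

8.85%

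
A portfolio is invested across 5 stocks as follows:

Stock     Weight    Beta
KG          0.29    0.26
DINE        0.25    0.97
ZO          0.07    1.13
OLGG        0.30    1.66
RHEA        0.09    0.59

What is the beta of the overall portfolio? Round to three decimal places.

0.948

β_P = Σ w_i β_i = 0.29×0.26 + 0.25×0.97 + 0.07×1.13 + 0.30×1.66 + 0.09×0.59 = 0.9481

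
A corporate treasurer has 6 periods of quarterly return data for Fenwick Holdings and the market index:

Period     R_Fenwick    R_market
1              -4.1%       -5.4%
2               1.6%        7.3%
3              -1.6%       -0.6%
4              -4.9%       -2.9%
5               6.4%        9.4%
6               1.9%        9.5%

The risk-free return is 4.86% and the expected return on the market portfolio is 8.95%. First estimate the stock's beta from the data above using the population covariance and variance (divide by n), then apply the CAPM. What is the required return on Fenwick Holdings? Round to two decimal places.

7.26%

Mean R_i = (-4.1 + 1.6 − 1.6 − 4.9 + 6.4 + 1.9) / 6 = -0.1167%
Mean R_m = (-5.4 + 7.3 − 0.6 − 2.9 + 9.4 + 9.5) / 6 = 2.8833%
Σ(R_i − R̄_i)(R_m − R̄_m) = 129.2183  ⇒  Cov = 129.2183 / 6 = 21.5364
Σ(R_m − R̄_m)² = 219.9483  ⇒  Var(R_m) = 219.9483 / 6 = 36.6581
β = Cov / Var(R_m) = 21.5364 / 36.6581 = 0.5875
MRP = 8.95% − 4.86% = 4.09%
E(R) = R_f + β × MRP = 4.86% + 0.5875 × 4.09% = 7.26%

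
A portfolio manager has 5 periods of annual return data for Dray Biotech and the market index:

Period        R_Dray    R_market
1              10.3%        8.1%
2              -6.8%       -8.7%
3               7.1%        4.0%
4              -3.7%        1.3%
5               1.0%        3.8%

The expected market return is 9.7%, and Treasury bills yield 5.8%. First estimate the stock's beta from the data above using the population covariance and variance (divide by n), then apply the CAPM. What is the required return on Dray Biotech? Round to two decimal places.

Mean R_i = (10.3 − 6.8 + 7.1 − 3.7 + 1.0) / 5 = 1.5800%
Mean R_m = (8.1 − 8.7 + 4.0 + 1.3 + 3.8) / 5 = 1.7000%
Σ(R_i − R̄_i)(R_m − R̄_m) = 156.5500  ⇒  Cov = 156.5500 / 5 = 31.3100
Σ(R_m − R̄_m)² = 158.9800  ⇒  Var(R_m) = 158.9800 / 5 = 31.7960
β = Cov / Var(R_m) = 31.3100 / 31.7960 = 0.9847
MRP = 9.7% − 5.8% = 3.90%
E(R) = R_f + β × MRP = 5.8% + 0.9847 × 3.9% = 9.64%

9.64%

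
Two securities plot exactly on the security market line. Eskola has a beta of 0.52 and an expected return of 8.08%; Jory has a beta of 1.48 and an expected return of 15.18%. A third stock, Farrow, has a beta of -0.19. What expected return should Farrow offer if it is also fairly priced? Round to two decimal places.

2.83%

MRP (SML slope) = (15.18% − 8.08%) / (1.48 − 0.52) = 7.10% / 0.96 = 7.3958%
R_f (intercept) = 8.08% − 0.52 × 7.3958% = 4.2342%
E(R_Farrow) = R_f + β × MRP = 4.2342% + -0.19 × 7.3958% = 2.83%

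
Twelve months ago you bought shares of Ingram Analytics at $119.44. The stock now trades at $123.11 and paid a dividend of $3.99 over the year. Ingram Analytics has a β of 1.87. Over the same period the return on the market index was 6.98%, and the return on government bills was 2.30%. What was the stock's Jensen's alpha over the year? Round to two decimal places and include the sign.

-4.64%

Realised HPR = (P1 + D1 − P0) / P0 = (123.11 + 3.99 − 119.44) / 119.44 = 7.66 / 119.44 = 6.4133%
MRP = 6.98% − 2.30% = 4.68%
CAPM required = R_f + β·MRP = 2.30% + 1.87 × 4.68% = 11.0516%
α = realised − required = 6.4133% − 11.0516% = -4.64%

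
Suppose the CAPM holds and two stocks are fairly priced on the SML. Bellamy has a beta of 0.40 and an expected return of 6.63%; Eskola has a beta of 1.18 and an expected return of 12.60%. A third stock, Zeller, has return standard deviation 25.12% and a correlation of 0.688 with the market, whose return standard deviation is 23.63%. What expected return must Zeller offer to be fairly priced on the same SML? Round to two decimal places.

MRP = (12.60% − 6.63%) / (1.18 − 0.40) = 7.6538%
R_f = 6.63% − 0.40 × 7.6538% = 3.5685%
β_Zeller = ρ·σ_i/σ_m = 0.688 × 25.12 / 23.63 = 0.7314
E(R_Zeller) = R_f + β × MRP = 3.5685% + 0.7314 × 7.6538% = 9.17%

9.17%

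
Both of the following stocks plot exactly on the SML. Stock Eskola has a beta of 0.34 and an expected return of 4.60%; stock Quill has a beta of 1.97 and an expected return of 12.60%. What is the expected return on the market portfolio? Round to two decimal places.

Both satisfy E(R) = R_f + β·MRP, so the slope of the SML is
MRP = (12.60% − 4.60%) / (1.97 − 0.34) = 8.00% / 1.63 = 4.9080%
R_f = E(R_Eskola) − β_Eskola·MRP = 4.60% − 0.34 × 4.9080% = 2.9313%
E(R_m) = R_f + MRP = 2.9313% + 4.9080% = 7.84%

7.84%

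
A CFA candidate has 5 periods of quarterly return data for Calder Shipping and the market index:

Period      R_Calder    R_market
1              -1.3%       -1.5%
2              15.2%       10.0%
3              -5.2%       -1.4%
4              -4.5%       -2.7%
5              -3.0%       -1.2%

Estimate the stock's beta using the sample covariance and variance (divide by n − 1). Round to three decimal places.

Mean R_i = (-1.3 + 15.2 − 5.2 − 4.5 − 3.0) / 5 = 0.2400%
Mean R_m = (-1.5 + 10.0 − 1.4 − 2.7 − 1.2) / 5 = 0.6400%
Σ(R_i − R̄_i)(R_m − R̄_m) = 176.2120  ⇒  Cov = 176.2120 / 4 = 44.0530
Σ(R_m − R̄_m)² = 110.8920  ⇒  Var(R_m) = 110.8920 / 4 = 27.7230
β = Cov / Var(R_m) = 44.0530 / 27.7230 = 1.5890

1.589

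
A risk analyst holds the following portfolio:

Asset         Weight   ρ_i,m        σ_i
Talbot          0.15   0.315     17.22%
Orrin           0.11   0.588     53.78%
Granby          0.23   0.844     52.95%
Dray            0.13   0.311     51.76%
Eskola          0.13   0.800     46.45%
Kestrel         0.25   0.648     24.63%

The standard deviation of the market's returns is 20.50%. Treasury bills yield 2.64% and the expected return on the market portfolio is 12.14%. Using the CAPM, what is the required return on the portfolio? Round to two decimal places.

14.45%

β_Talbot = 0.315 × 17.22% / 20.50% = 0.2646
β_Orrin = 0.588 × 53.78% / 20.50% = 1.5426
β_Granby = 0.844 × 52.95% / 20.50% = 2.1800
β_Dray = 0.311 × 51.76% / 20.50% = 0.7852
β_Eskola = 0.800 × 46.45% / 20.50% = 1.8127
β_Kestrel = 0.648 × 24.63% / 20.50% = 0.7785
β_P = Σ w_i β_i = 0.15×0.2646 + 0.11×1.5426 + 0.23×2.1800 + 0.13×0.7852 + 0.13×1.8127 + 0.25×0.7785 = 1.2431
MRP = 12.14% − 2.64% = 9.50%
E(R_P) = R_f + β_P × MRP = 2.64% + 1.2431 × 9.50% = 14.45%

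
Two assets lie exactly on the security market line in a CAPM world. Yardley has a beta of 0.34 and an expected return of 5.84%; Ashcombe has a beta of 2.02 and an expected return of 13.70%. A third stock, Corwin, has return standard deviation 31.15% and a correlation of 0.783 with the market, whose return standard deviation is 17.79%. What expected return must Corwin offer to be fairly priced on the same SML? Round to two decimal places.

10.66%

MRP = (13.70% − 5.84%) / (2.02 − 0.34) = 4.6786%
R_f = 5.84% − 0.34 × 4.6786% = 4.2493%
β_Corwin = ρ·σ_i/σ_m = 0.783 × 31.15 / 17.79 = 1.3710
E(R_Corwin) = R_f + β × MRP = 4.2493% + 1.3710 × 4.6786% = 10.66%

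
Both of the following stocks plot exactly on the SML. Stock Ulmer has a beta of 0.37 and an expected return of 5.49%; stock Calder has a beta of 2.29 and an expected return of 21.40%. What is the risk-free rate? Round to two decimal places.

2.42%

Both satisfy E(R) = R_f + β·MRP, so the slope of the SML is
MRP = (21.40% − 5.49%) / (2.29 − 0.37) = 15.91% / 1.92 = 8.2865%
R_f = E(R_Ulmer) − β_Ulmer·MRP = 5.49% − 0.37 × 8.2865% = 2.4240%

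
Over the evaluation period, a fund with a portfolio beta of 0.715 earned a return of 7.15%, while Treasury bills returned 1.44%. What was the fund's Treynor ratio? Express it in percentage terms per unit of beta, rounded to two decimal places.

Treynor = (R_P − R_f) / β_P = (7.15% − 1.44%) / 0.7150 = 5.71% / 0.7150 = 7.99%

7.99%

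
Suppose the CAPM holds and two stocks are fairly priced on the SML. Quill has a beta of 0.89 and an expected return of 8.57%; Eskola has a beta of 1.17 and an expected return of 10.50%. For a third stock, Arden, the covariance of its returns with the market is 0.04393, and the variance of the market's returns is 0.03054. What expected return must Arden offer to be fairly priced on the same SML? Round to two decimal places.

MRP = (10.50% − 8.57%) / (1.17 − 0.89) = 6.8929%
R_f = 8.57% − 0.89 × 6.8929% = 2.4353%
β_Arden = Cov / Var(R_m) = 0.04393 / 0.03054 = 1.4384
E(R_Arden) = R_f + β × MRP = 2.4353% + 1.4384 × 6.8929% = 12.35%

12.35%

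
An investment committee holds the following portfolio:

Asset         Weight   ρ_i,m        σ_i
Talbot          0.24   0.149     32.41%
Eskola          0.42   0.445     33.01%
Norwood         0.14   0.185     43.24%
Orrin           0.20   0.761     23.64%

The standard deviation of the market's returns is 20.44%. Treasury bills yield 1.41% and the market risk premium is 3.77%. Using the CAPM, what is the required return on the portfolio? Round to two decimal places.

β_Talbot = 0.149 × 32.41% / 20.44% = 0.2363
β_Eskola = 0.445 × 33.01% / 20.44% = 0.7187
β_Norwood = 0.185 × 43.24% / 20.44% = 0.3914
β_Orrin = 0.761 × 23.64% / 20.44% = 0.8801
β_P = Σ w_i β_i = 0.24×0.2363 + 0.42×0.7187 + 0.14×0.3914 + 0.20×0.8801 = 0.5894
E(R_P) = R_f + β_P × MRP = 1.41% + 0.5894 × 3.77% = 3.63%

3.63%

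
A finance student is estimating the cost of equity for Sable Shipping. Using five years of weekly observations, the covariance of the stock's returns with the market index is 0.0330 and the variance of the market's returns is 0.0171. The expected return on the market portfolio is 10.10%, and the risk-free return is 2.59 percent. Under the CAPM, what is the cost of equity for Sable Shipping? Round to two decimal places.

β = Cov(R_i, R_m) / Var(R_m) = 0.0330 / 0.0171 = 1.9298
MRP = 10.10% − 2.59% = 7.51%
E(R) = R_f + β × MRP = 2.59% + 1.9298 × 7.51% = 17.08%

17.08%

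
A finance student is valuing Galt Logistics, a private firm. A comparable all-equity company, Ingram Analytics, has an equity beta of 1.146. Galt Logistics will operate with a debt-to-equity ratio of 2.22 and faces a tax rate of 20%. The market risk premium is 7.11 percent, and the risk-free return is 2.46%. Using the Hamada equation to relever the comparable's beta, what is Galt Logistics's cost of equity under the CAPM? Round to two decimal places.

25.08%

β_L = β_U × [1 + (1 − t)(D/E)] = 1.146 × [1 + (1 − 0.20) × 2.22]
    = 1.146 × [1 + 0.80 × 2.22] = 1.146 × 2.7760 = 3.1813
E(R) = R_f + β_L × MRP = 2.46% + 3.1813 × 7.11% = 25.08%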